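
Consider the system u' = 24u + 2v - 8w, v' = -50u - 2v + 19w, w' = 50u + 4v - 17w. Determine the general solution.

u(t) = c_1e^(4t) + c_2e^(2t) + 2c_3e^(-t), v(t) = -2c_1e^(4t) - 3c_2e^(2t) - 5c_3e^(-t), w(t) = 2c_1e^(4t) + 2c_2e^(2t) + 5c_3e^(-t)

Coefficient matrix A = [[24, 2, -8], [-50, -2, 19], [50, 4, -17]].
det(A - λI) = 0 gives eigenvalues λ = 4, 2, -1.
For λ=4: eigenvector (1,-2,2).
For λ=2: eigenvector (1,-3,2).
For λ=-1: eigenvector (2,-5,5).
General solution: c_1e^(4t)(1,-2,2) + c_2e^(2t)(1,-3,2) + c_3e^(-t)(2,-5,5).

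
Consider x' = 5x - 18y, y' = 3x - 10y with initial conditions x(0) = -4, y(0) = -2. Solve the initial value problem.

Coefficient matrix A = [[5, -18], [3, -10]].
Characteristic polynomial det(A - λI) = λ^2 + 5λ + 4 = 0.
Eigenvalues λ = -4, -1.
For λ=-4: (A-λI) row 1 is [9, -18], so an eigenvector is (2, 1).
For λ=-1: (A-λI) row 1 is [6, -18], so an eigenvector is (-3, -1).
General solution: C_1e^(-4t)(2,1) + C_2e^(-t)(-3,-1).
Applying x(0)=-4, y(0)=-2 gives C_1=-2, C_2=0.

x(t) = -4e^(-4t), y(t) = -2e^(-4t)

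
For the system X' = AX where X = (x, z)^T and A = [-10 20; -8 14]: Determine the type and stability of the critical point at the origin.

A = [[-10,20],[-8,14]]; det(A-λI) = λ^2 - 4λ + 20.
λ = 2 ± 4i: positive real part.

unstable spiral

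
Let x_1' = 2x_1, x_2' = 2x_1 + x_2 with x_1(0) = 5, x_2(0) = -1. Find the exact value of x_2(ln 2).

A = [[2,0],[2,1]]; eigenvalues λ = 1, 2.
Eigenvectors: (0,1) for λ=1, (-1,-2) for λ=2.
From the initial condition, c_1 = -11, c_2 = -5.
x_2(ln 2) = (-11)(2^1)(1) + (-5)(2^2)(-2) = 18.

18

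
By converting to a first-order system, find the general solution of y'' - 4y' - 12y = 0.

Let x_1 = y, x_2 = y'. Then x_1' = x_2 and x_2' = 12x_1 + 4x_2.
A = [[0,1],[12,4]]; det(A-λI) = λ^2 - 4λ - 12.
Eigenvalues λ = 6, -2 with eigenvectors (1,6), (1,-2).

y(t) = C_1e^(6t) + C_2e^(-2t)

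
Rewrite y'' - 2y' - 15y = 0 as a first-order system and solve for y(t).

Let x_1 = y, x_2 = y'. Then x_1' = x_2 and x_2' = 15x_1 + 2x_2.
A = [[0,1],[15,2]]; det(A-λI) = λ^2 - 2λ - 15.
Eigenvalues λ = 5, -3 with eigenvectors (1,5), (1,-3).

y(t) = c_1e^(5t) + c_2e^(-3t)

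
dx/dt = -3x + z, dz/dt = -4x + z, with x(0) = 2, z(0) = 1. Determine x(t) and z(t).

Coefficient matrix A = [[-3, 1], [-4, 1]].
Characteristic polynomial det(A - λI) = λ^2 + 2λ + 1 = 0.
Single eigenvalue λ = -1 with algebraic multiplicity 2.
Eigenvector v = (1,2); generalized eigenvector w with (A-λI)w=v is (1,3).
General solution: e^(-t)[c_1·v + c_2·(t·v + w)].
Applying x(0)=2, z(0)=1 gives c_1=5, c_2=-3.

x(t) = -3te^(-t) + 2e^(-t), z(t) = -6te^(-t) + e^(-t)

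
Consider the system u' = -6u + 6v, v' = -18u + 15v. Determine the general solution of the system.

u(t) = -c_1e^(6t) + 2c_2e^(3t), v(t) = -2c_1e^(6t) + 3c_2e^(3t)

Coefficient matrix A = [[-6, 6], [-18, 15]].
Characteristic polynomial det(A - λI) = λ^2 - 9λ + 18 = 0.
Eigenvalues λ = 6, 3.
For λ=6: (A-λI) row 1 is [-12, 6], so an eigenvector is (-1, -2).
For λ=3: (A-λI) row 1 is [-9, 6], so an eigenvector is (2, 3).
General solution: c_1e^(6t)(-1,-2) + c_2e^(3t)(2,3).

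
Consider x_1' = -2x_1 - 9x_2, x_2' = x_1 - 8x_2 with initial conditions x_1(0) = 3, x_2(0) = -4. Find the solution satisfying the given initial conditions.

Coefficient matrix A = [[-2, -9], [1, -8]].
Characteristic polynomial det(A - λI) = λ^2 + 10λ + 25 = 0.
Single eigenvalue λ = -5 with algebraic multiplicity 2.
Eigenvector v = (-3,-1); generalized eigenvector w with (A-λI)w=v is (2,1).
General solution: e^(-5t)[c_1·v + c_2·(t·v + w)].
Applying x_1(0)=3, x_2(0)=-4 gives c_1=-11, c_2=-15.

x_1(t) = 45te^(-5t) + 3e^(-5t), x_2(t) = 15te^(-5t) - 4e^(-5t)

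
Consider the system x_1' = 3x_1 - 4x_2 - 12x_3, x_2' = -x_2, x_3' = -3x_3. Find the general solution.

Coefficient matrix A = [[3, -4, -12], [0, -1, 0], [0, 0, -3]].
det(A - λI) = 0 gives eigenvalues λ = -1, 3, -3.
For λ=-1: eigenvector (1,1,0).
For λ=3: eigenvector (-1,0,0).
For λ=-3: eigenvector (2,0,1).
General solution: C_1e^(-t)(1,1,0) + C_2e^(3t)(-1,0,0) + C_3e^(-3t)(2,0,1).

x_1(t) = C_1e^(-t) - C_2e^(3t) + 2C_3e^(-3t), x_2(t) = C_1e^(-t), x_3(t) = C_3e^(-3t)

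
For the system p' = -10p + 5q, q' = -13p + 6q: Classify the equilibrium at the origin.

stable spiral

A = [[-10,5],[-13,6]]; det(A-λI) = λ^2 + 4λ + 5.
λ = -2 ± i: negative real part.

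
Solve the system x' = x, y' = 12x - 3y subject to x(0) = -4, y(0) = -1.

x(t) = -4e^(t), y(t) = -12e^(t) + 11e^(-3t)

Coefficient matrix A = [[1, 0], [12, -3]].
Characteristic polynomial det(A - λI) = λ^2 + 2λ - 3 = 0.
Eigenvalues λ = -3, 1.
For λ=-3: (A-λI) row 1 is [4, 0], so an eigenvector is (0, 1).
For λ=1: (A-λI) row 2 is [12, -4], so an eigenvector is (-1, -3).
General solution: C_1e^(-3t)(0,1) + C_2e^(t)(-1,-3).
Applying x(0)=-4, y(0)=-1 gives C_1=11, C_2=4.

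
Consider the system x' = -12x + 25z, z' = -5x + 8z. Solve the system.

x(t) = c_1e^(-2t)sin(5t) + 2c_1e^(-2t)cos(5t) + 2c_2e^(-2t)sin(5t) - c_2e^(-2t)cos(5t), z(t) = c_1e^(-2t)cos(5t) + c_2e^(-2t)sin(5t)

Coefficient matrix A = [[-12, 25], [-5, 8]].
Characteristic polynomial det(A - λI) = λ^2 + 4λ + 29 = 0.
Eigenvalues λ = -2 ± 5i (complex conjugate pair).
For λ=-2+5i: an eigenvector is (2,1) - i(1,0) = (2 - i, 1).
A real fundamental pair from Re and Im of e^((-2+5i)t)v: X_1 = e^(-2t)(cos(5t)·(2,1) + sin(5t)·(1,0)), X_2 = e^(-2t)(sin(5t)·(2,1) - cos(5t)·(1,0)).
General solution: c_1X_1 + c_2X_2.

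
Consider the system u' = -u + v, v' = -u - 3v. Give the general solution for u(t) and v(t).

Coefficient matrix A = [[-1, 1], [-1, -3]].
Characteristic polynomial det(A - λI) = λ^2 + 4λ + 4 = 0.
Single eigenvalue λ = -2 with algebraic multiplicity 2.
Eigenvector v = (-1,1); generalized eigenvector w with (A-λI)w=v is (-3,2).
General solution: e^(-2t)[C_1·v + C_2·(t·v + w)].

u(t) = -C_1e^(-2t) - C_2te^(-2t) - 3C_2e^(-2t), v(t) = C_1e^(-2t) + C_2te^(-2t) + 2C_2e^(-2t)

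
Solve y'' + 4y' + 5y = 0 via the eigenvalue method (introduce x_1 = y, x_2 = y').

Let x_1 = y, x_2 = y'. Then x_1' = x_2 and x_2' = -5x_1 - 4x_2.
A = [[0,1],[-5,-4]]; det(A-λI) = λ^2 + 4λ + 5.
Eigenvalues λ = -2 ± i.

y(t) = c_1e^(-2t)cos(t) + c_2e^(-2t)sin(t)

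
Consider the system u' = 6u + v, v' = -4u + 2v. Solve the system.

u(t) = -K_1e^(4t) - K_2te^(4t) - K_2e^(4t), v(t) = 2K_1e^(4t) + 2K_2te^(4t) + K_2e^(4t)

Coefficient matrix A = [[6, 1], [-4, 2]].
Characteristic polynomial det(A - λI) = λ^2 - 8λ + 16 = 0.
Single eigenvalue λ = 4 with algebraic multiplicity 2.
Eigenvector v = (-1,2); generalized eigenvector w with (A-λI)w=v is (-1,1).
General solution: e^(4t)[K_1·v + K_2·(t·v + w)].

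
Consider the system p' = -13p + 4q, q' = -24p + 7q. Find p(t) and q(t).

Coefficient matrix A = [[-13, 4], [-24, 7]].
Characteristic polynomial det(A - λI) = λ^2 + 6λ + 5 = 0.
Eigenvalues λ = -1, -5.
For λ=-1: (A-λI) row 1 is [-12, 4], so an eigenvector is (-1, -3).
For λ=-5: (A-λI) row 1 is [-8, 4], so an eigenvector is (1, 2).
General solution: K_1e^(-t)(-1,-3) + K_2e^(-5t)(1,2).

p(t) = -K_1e^(-t) + K_2e^(-5t), q(t) = -3K_1e^(-t) + 2K_2e^(-5t)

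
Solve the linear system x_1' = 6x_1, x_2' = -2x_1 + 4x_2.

Coefficient matrix A = [[6, 0], [-2, 4]].
Characteristic polynomial det(A - λI) = λ^2 - 10λ + 24 = 0.
Eigenvalues λ = 4, 6.
For λ=4: (A-λI) row 1 is [2, 0], so an eigenvector is (0, -1).
For λ=6: (A-λI) row 2 is [-2, -2], so an eigenvector is (1, -1).
General solution: c_1e^(4t)(0,-1) + c_2e^(6t)(1,-1).

x_1(t) = c_2e^(6t), x_2(t) = -c_1e^(4t) - c_2e^(6t)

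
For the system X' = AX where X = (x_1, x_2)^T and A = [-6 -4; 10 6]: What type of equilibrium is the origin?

center

A = [[-6,-4],[10,6]]; det(A-λI) = λ^2 + 4.
λ = 0 ± 2i: zero real part.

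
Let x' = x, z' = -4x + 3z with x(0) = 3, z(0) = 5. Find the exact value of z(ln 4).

-40

A = [[1,0],[-4,3]]; eigenvalues λ = 3, 1.
Eigenvectors: (0,1) for λ=3, (1,2) for λ=1.
From the initial condition, c_1 = -1, c_2 = 3.
z(ln 4) = (-1)(4^3)(1) + (3)(4^1)(2) = -40.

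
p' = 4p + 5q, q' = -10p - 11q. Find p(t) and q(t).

p(t) = -C_1e^(-t) - C_2e^(-6t), q(t) = C_1e^(-t) + 2C_2e^(-6t)

Coefficient matrix A = [[4, 5], [-10, -11]].
Characteristic polynomial det(A - λI) = λ^2 + 7λ + 6 = 0.
Eigenvalues λ = -1, -6.
For λ=-1: (A-λI) row 1 is [5, 5], so an eigenvector is (-1, 1).
For λ=-6: (A-λI) row 1 is [10, 5], so an eigenvector is (-1, 2).
General solution: C_1e^(-t)(-1,1) + C_2e^(-6t)(-1,2).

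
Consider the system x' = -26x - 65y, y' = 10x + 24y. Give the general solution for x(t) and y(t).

x(t) = 3C_1e^(-t)sin(5t) + 2C_1e^(-t)cos(5t) + 2C_2e^(-t)sin(5t) - 3C_2e^(-t)cos(5t), y(t) = -C_1e^(-t)sin(5t) - C_1e^(-t)cos(5t) - C_2e^(-t)sin(5t) + C_2e^(-t)cos(5t)

Coefficient matrix A = [[-26, -65], [10, 24]].
Characteristic polynomial det(A - λI) = λ^2 + 2λ + 26 = 0.
Eigenvalues λ = -1 ± 5i (complex conjugate pair).
For λ=-1+5i: an eigenvector is (2,-1) - i(3,-1) = (2 - 3i, -1 + i).
A real fundamental pair from Re and Im of e^((-1+5i)t)v: X_1 = e^(-t)(cos(5t)·(2,-1) + sin(5t)·(3,-1)), X_2 = e^(-t)(sin(5t)·(2,-1) - cos(5t)·(3,-1)).
General solution: C_1X_1 + C_2X_2.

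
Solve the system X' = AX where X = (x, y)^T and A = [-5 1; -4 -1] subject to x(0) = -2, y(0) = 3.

x(t) = 7te^(-3t) - 2e^(-3t), y(t) = 14te^(-3t) + 3e^(-3t)

Coefficient matrix A = [[-5, 1], [-4, -1]].
Characteristic polynomial det(A - λI) = λ^2 + 6λ + 9 = 0.
Single eigenvalue λ = -3 with algebraic multiplicity 2.
Eigenvector v = (1,2); generalized eigenvector w with (A-λI)w=v is (1,3).
General solution: e^(-3t)[K_1·v + K_2·(t·v + w)].
Applying x(0)=-2, y(0)=3 gives K_1=-9, K_2=7.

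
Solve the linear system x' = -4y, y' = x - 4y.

x(t) = 2c_1e^(-2t) + 2c_2te^(-2t) + 3c_2e^(-2t), y(t) = c_1e^(-2t) + c_2te^(-2t) + c_2e^(-2t)

Coefficient matrix A = [[0, -4], [1, -4]].
Characteristic polynomial det(A - λI) = λ^2 + 4λ + 4 = 0.
Single eigenvalue λ = -2 with algebraic multiplicity 2.
Eigenvector v = (2,1); generalized eigenvector w with (A-λI)w=v is (3,1).
General solution: e^(-2t)[c_1·v + c_2·(t·v + w)].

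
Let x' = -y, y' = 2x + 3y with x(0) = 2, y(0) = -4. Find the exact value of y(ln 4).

-64

A = [[0,-1],[2,3]]; eigenvalues λ = 1, 2.
Eigenvectors: (1,-1) for λ=1, (1,-2) for λ=2.
From the initial condition, c_1 = 0, c_2 = 2.
y(ln 4) = (0)(4^1)(-1) + (2)(4^2)(-2) = -64.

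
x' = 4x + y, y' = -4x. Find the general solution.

x(t) = -c_1e^(2t) - c_2te^(2t) - 2c_2e^(2t), y(t) = 2c_1e^(2t) + 2c_2te^(2t) + 3c_2e^(2t)

Coefficient matrix A = [[4, 1], [-4, 0]].
Characteristic polynomial det(A - λI) = λ^2 - 4λ + 4 = 0.
Single eigenvalue λ = 2 with algebraic multiplicity 2.
Eigenvector v = (-1,2); generalized eigenvector w with (A-λI)w=v is (-2,3).
General solution: e^(2t)[c_1·v + c_2·(t·v + w)].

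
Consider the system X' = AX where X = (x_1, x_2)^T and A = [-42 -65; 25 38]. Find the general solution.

Coefficient matrix A = [[-42, -65], [25, 38]].
Characteristic polynomial det(A - λI) = λ^2 + 4λ + 29 = 0.
Eigenvalues λ = -2 ± 5i (complex conjugate pair).
For λ=-2+5i: an eigenvector is (-3,2) - i(-2,1) = (-3 + 2i, 2 - i).
A real fundamental pair from Re and Im of e^((-2+5i)t)v: X_1 = e^(-2t)(cos(5t)·(-3,2) + sin(5t)·(-2,1)), X_2 = e^(-2t)(sin(5t)·(-3,2) - cos(5t)·(-2,1)).
General solution: c_1X_1 + c_2X_2.

x_1(t) = -2c_1e^(-2t)sin(5t) - 3c_1e^(-2t)cos(5t) - 3c_2e^(-2t)sin(5t) + 2c_2e^(-2t)cos(5t), x_2(t) = c_1e^(-2t)sin(5t) + 2c_1e^(-2t)cos(5t) + 2c_2e^(-2t)sin(5t) - c_2e^(-2t)cos(5t)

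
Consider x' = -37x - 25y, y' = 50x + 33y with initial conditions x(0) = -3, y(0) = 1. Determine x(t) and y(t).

Coefficient matrix A = [[-37, -25], [50, 33]].
Characteristic polynomial det(A - λI) = λ^2 + 4λ + 29 = 0.
Eigenvalues λ = -2 ± 5i (complex conjugate pair).
For λ=-2+5i: an eigenvector is (2,-3) - i(1,-1) = (2 - i, -3 + i).
A real fundamental pair from Re and Im of e^((-2+5i)t)v: X_1 = e^(-2t)(cos(5t)·(2,-3) + sin(5t)·(1,-1)), X_2 = e^(-2t)(sin(5t)·(2,-3) - cos(5t)·(1,-1)).
General solution: C_1X_1 + C_2X_2.
Applying x(0)=-3, y(0)=1 gives C_1=2, C_2=7.

x(t) = 16e^(-2t)sin(5t) - 3e^(-2t)cos(5t), y(t) = -23e^(-2t)sin(5t) + e^(-2t)cos(5t)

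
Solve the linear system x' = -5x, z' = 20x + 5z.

x(t) = -C_1e^(-5t), z(t) = 2C_1e^(-5t) + C_2e^(5t)

Coefficient matrix A = [[-5, 0], [20, 5]].
Characteristic polynomial det(A - λI) = λ^2 - 25 = 0.
Eigenvalues λ = -5, 5.
For λ=-5: (A-λI) row 2 is [20, 10], so an eigenvector is (-1, 2).
For λ=5: (A-λI) row 1 is [-10, 0], so an eigenvector is (0, 1).
General solution: C_1e^(-5t)(-1,2) + C_2e^(5t)(0,1).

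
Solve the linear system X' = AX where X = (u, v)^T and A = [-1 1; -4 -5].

Coefficient matrix A = [[-1, 1], [-4, -5]].
Characteristic polynomial det(A - λI) = λ^2 + 6λ + 9 = 0.
Single eigenvalue λ = -3 with algebraic multiplicity 2.
Eigenvector v = (1,-2); generalized eigenvector w with (A-λI)w=v is (2,-3).
General solution: e^(-3t)[c_1·v + c_2·(t·v + w)].

u(t) = c_1e^(-3t) + c_2te^(-3t) + 2c_2e^(-3t), v(t) = -2c_1e^(-3t) - 2c_2te^(-3t) - 3c_2e^(-3t)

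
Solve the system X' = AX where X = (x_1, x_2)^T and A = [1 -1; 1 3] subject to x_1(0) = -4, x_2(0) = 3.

x_1(t) = te^(2t) - 4e^(2t), x_2(t) = -te^(2t) + 3e^(2t)

Coefficient matrix A = [[1, -1], [1, 3]].
Characteristic polynomial det(A - λI) = λ^2 - 4λ + 4 = 0.
Single eigenvalue λ = 2 with algebraic multiplicity 2.
Eigenvector v = (1,-1); generalized eigenvector w with (A-λI)w=v is (2,-3).
General solution: e^(2t)[C_1·v + C_2·(t·v + w)].
Applying x_1(0)=-4, x_2(0)=3 gives C_1=-6, C_2=1.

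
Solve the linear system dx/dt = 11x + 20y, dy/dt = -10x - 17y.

x(t) = -C_1e^(-3t)sin(2t) - 3C_1e^(-3t)cos(2t) - 3C_2e^(-3t)sin(2t) + C_2e^(-3t)cos(2t), y(t) = C_1e^(-3t)sin(2t) + 2C_1e^(-3t)cos(2t) + 2C_2e^(-3t)sin(2t) - C_2e^(-3t)cos(2t)

Coefficient matrix A = [[11, 20], [-10, -17]].
Characteristic polynomial det(A - λI) = λ^2 + 6λ + 13 = 0.
Eigenvalues λ = -3 ± 2i (complex conjugate pair).
For λ=-3+2i: an eigenvector is (-3,2) - i(-1,1) = (-3 + i, 2 - i).
A real fundamental pair from Re and Im of e^((-3+2i)t)v: X_1 = e^(-3t)(cos(2t)·(-3,2) + sin(2t)·(-1,1)), X_2 = e^(-3t)(sin(2t)·(-3,2) - cos(2t)·(-1,1)).
General solution: C_1X_1 + C_2X_2.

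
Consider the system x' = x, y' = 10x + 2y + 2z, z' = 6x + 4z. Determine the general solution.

Coefficient matrix A = [[1, 0, 0], [10, 2, 2], [6, 0, 4]].
det(A - λI) = 0 gives eigenvalues λ = 2, 1, 4.
For λ=2: eigenvector (0,1,0).
For λ=1: eigenvector (1,-6,-2).
For λ=4: eigenvector (0,1,1).
General solution: C_1e^(2t)(0,1,0) + C_2e^(t)(1,-6,-2) + C_3e^(4t)(0,1,1).

x(t) = C_2e^(t), y(t) = C_1e^(2t) - 6C_2e^(t) + C_3e^(4t), z(t) = -2C_2e^(t) + C_3e^(4t)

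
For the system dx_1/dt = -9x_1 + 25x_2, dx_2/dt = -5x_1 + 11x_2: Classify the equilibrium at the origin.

unstable spiral

A = [[-9,25],[-5,11]]; det(A-λI) = λ^2 - 2λ + 26.
λ = 1 ± 5i: positive real part.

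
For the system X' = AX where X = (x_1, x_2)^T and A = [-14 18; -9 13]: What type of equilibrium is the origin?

A = [[-14,18],[-9,13]]; det(A-λI) = λ^2 + λ - 20.
λ = 4, -5: opposite signs.

saddle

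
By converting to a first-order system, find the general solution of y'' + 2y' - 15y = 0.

y(t) = C_1e^(3t) + C_2e^(-5t)

Let x_1 = y, x_2 = y'. Then x_1' = x_2 and x_2' = 15x_1 - 2x_2.
A = [[0,1],[15,-2]]; det(A-λI) = λ^2 + 2λ - 15.
Eigenvalues λ = 3, -5 with eigenvectors (1,3), (1,-5).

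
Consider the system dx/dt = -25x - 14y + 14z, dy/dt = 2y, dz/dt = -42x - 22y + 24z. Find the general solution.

x(t) = -C_1e^(3t) + 2C_2e^(-4t), y(t) = C_3e^(2t), z(t) = -2C_1e^(3t) + 3C_2e^(-4t) + C_3e^(2t)

Coefficient matrix A = [[-25, -14, 14], [0, 2, 0], [-42, -22, 24]].
det(A - λI) = 0 gives eigenvalues λ = 3, -4, 2.
For λ=3: eigenvector (-1,0,-2).
For λ=-4: eigenvector (2,0,3).
For λ=2: eigenvector (0,1,1).
General solution: C_1e^(3t)(-1,0,-2) + C_2e^(-4t)(2,0,3) + C_3e^(2t)(0,1,1).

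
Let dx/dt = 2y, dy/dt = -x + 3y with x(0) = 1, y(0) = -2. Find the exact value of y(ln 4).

A = [[0,2],[-1,3]]; eigenvalues λ = 1, 2.
Eigenvectors: (-2,-1) for λ=1, (-1,-1) for λ=2.
From the initial condition, c_1 = -3, c_2 = 5.
y(ln 4) = (-3)(4^1)(-1) + (5)(4^2)(-1) = -68.

-68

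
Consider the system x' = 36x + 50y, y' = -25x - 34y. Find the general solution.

Coefficient matrix A = [[36, 50], [-25, -34]].
Characteristic polynomial det(A - λI) = λ^2 - 2λ + 26 = 0.
Eigenvalues λ = 1 ± 5i (complex conjugate pair).
For λ=1+5i: an eigenvector is (1,-1) - i(-3,2) = (1 + 3i, -1 - 2i).
A real fundamental pair from Re and Im of e^((1+5i)t)v: X_1 = e^(t)(cos(5t)·(1,-1) + sin(5t)·(-3,2)), X_2 = e^(t)(sin(5t)·(1,-1) - cos(5t)·(-3,2)).
General solution: C_1X_1 + C_2X_2.

x(t) = -3C_1e^(t)sin(5t) + C_1e^(t)cos(5t) + C_2e^(t)sin(5t) + 3C_2e^(t)cos(5t), y(t) = 2C_1e^(t)sin(5t) - C_1e^(t)cos(5t) - C_2e^(t)sin(5t) - 2C_2e^(t)cos(5t)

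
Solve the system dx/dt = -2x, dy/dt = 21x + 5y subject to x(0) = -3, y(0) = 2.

x(t) = -3e^(-2t), y(t) = -7e^(5t) + 9e^(-2t)

Coefficient matrix A = [[-2, 0], [21, 5]].
Characteristic polynomial det(A - λI) = λ^2 - 3λ - 10 = 0.
Eigenvalues λ = -2, 5.
For λ=-2: (A-λI) row 2 is [21, 7], so an eigenvector is (1, -3).
For λ=5: (A-λI) row 1 is [-7, 0], so an eigenvector is (0, -1).
General solution: K_1e^(-2t)(1,-3) + K_2e^(5t)(0,-1).
Applying x(0)=-3, y(0)=2 gives K_1=-3, K_2=7.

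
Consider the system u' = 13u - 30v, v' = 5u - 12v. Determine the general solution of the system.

Coefficient matrix A = [[13, -30], [5, -12]].
Characteristic polynomial det(A - λI) = λ^2 - λ - 6 = 0.
Eigenvalues λ = -2, 3.
For λ=-2: (A-λI) row 1 is [15, -30], so an eigenvector is (2, 1).
For λ=3: (A-λI) row 1 is [10, -30], so an eigenvector is (3, 1).
General solution: K_1e^(-2t)(2,1) + K_2e^(3t)(3,1).

u(t) = 2K_1e^(-2t) + 3K_2e^(3t), v(t) = K_1e^(-2t) + K_2e^(3t)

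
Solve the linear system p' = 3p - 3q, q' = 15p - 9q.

p(t) = C_1e^(-3t)sin(3t) - C_2e^(-3t)cos(3t), q(t) = 2C_1e^(-3t)sin(3t) - C_1e^(-3t)cos(3t) - C_2e^(-3t)sin(3t) - 2C_2e^(-3t)cos(3t)

Coefficient matrix A = [[3, -3], [15, -9]].
Characteristic polynomial det(A - λI) = λ^2 + 6λ + 18 = 0.
Eigenvalues λ = -3 ± 3i (complex conjugate pair).
For λ=-3+3i: an eigenvector is (0,-1) - i(1,2) = (0 - i, -1 - 2i).
A real fundamental pair from Re and Im of e^((-3+3i)t)v: X_1 = e^(-3t)(cos(3t)·(0,-1) + sin(3t)·(1,2)), X_2 = e^(-3t)(sin(3t)·(0,-1) - cos(3t)·(1,2)).
General solution: C_1X_1 + C_2X_2.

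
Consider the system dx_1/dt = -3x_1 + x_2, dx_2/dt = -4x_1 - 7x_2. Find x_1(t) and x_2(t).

Coefficient matrix A = [[-3, 1], [-4, -7]].
Characteristic polynomial det(A - λI) = λ^2 + 10λ + 25 = 0.
Single eigenvalue λ = -5 with algebraic multiplicity 2.
Eigenvector v = (-1,2); generalized eigenvector w with (A-λI)w=v is (0,-1).
General solution: e^(-5t)[c_1·v + c_2·(t·v + w)].

x_1(t) = -c_1e^(-5t) - c_2te^(-5t), x_2(t) = 2c_1e^(-5t) + 2c_2te^(-5t) - c_2e^(-5t)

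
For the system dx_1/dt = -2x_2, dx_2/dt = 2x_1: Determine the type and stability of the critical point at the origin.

center

A = [[0,-2],[2,0]]; det(A-λI) = λ^2 + 4.
λ = 0 ± 2i: zero real part.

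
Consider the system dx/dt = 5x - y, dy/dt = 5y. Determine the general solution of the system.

Coefficient matrix A = [[5, -1], [0, 5]].
Characteristic polynomial det(A - λI) = λ^2 - 10λ + 25 = 0.
Single eigenvalue λ = 5 with algebraic multiplicity 2.
Eigenvector v = (-1,0); generalized eigenvector w with (A-λI)w=v is (-2,1).
General solution: e^(5t)[K_1·v + K_2·(t·v + w)].

x(t) = -K_1e^(5t) - K_2te^(5t) - 2K_2e^(5t), y(t) = K_2e^(5t)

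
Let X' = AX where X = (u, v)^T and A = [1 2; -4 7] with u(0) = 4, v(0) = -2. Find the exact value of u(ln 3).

-1188

A = [[1,2],[-4,7]]; eigenvalues λ = 3, 5.
Eigenvectors: (1,1) for λ=3, (-1,-2) for λ=5.
From the initial condition, c_1 = 10, c_2 = 6.
u(ln 3) = (10)(3^3)(1) + (6)(3^5)(-1) = -1188.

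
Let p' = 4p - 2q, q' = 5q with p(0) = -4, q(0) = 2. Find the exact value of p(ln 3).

-972

A = [[4,-2],[0,5]]; eigenvalues λ = 4, 5.
Eigenvectors: (1,0) for λ=4, (2,-1) for λ=5.
From the initial condition, c_1 = 0, c_2 = -2.
p(ln 3) = (0)(3^4)(1) + (-2)(3^5)(2) = -972.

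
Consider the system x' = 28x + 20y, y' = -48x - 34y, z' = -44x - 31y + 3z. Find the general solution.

x(t) = 5c_1e^(-4t) + 2c_2e^(-2t), y(t) = -8c_1e^(-4t) - 3c_2e^(-2t), z(t) = -4c_1e^(-4t) - c_2e^(-2t) + c_3e^(3t)

Coefficient matrix A = [[28, 20, 0], [-48, -34, 0], [-44, -31, 3]].
det(A - λI) = 0 gives eigenvalues λ = -4, -2, 3.
For λ=-4: eigenvector (5,-8,-4).
For λ=-2: eigenvector (2,-3,-1).
For λ=3: eigenvector (0,0,1).
General solution: c_1e^(-4t)(5,-8,-4) + c_2e^(-2t)(2,-3,-1) + c_3e^(3t)(0,0,1).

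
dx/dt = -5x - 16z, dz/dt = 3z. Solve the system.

x(t) = 2c_1e^(3t) - c_2e^(-5t), z(t) = -c_1e^(3t)

Coefficient matrix A = [[-5, -16], [0, 3]].
Characteristic polynomial det(A - λI) = λ^2 + 2λ - 15 = 0.
Eigenvalues λ = 3, -5.
For λ=3: (A-λI) row 1 is [-8, -16], so an eigenvector is (2, -1).
For λ=-5: (A-λI) row 1 is [0, -16], so an eigenvector is (-1, 0).
General solution: c_1e^(3t)(2,-1) + c_2e^(-5t)(-1,0).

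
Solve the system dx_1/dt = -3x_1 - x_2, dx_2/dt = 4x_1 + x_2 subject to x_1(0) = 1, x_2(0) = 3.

x_1(t) = -5te^(-t) + e^(-t), x_2(t) = 10te^(-t) + 3e^(-t)

Coefficient matrix A = [[-3, -1], [4, 1]].
Characteristic polynomial det(A - λI) = λ^2 + 2λ + 1 = 0.
Single eigenvalue λ = -1 with algebraic multiplicity 2.
Eigenvector v = (-1,2); generalized eigenvector w with (A-λI)w=v is (2,-3).
General solution: e^(-t)[K_1·v + K_2·(t·v + w)].
Applying x_1(0)=1, x_2(0)=3 gives K_1=9, K_2=5.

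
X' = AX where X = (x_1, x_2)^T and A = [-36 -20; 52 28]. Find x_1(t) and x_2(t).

Coefficient matrix A = [[-36, -20], [52, 28]].
Characteristic polynomial det(A - λI) = λ^2 + 8λ + 32 = 0.
Eigenvalues λ = -4 ± 4i (complex conjugate pair).
For λ=-4+4i: an eigenvector is (-1,2) - i(-2,3) = (-1 + 2i, 2 - 3i).
A real fundamental pair from Re and Im of e^((-4+4i)t)v: X_1 = e^(-4t)(cos(4t)·(-1,2) + sin(4t)·(-2,3)), X_2 = e^(-4t)(sin(4t)·(-1,2) - cos(4t)·(-2,3)).
General solution: C_1X_1 + C_2X_2.

x_1(t) = -2C_1e^(-4t)sin(4t) - C_1e^(-4t)cos(4t) - C_2e^(-4t)sin(4t) + 2C_2e^(-4t)cos(4t), x_2(t) = 3C_1e^(-4t)sin(4t) + 2C_1e^(-4t)cos(4t) + 2C_2e^(-4t)sin(4t) - 3C_2e^(-4t)cos(4t)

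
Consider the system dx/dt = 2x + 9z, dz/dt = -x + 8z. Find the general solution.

Coefficient matrix A = [[2, 9], [-1, 8]].
Characteristic polynomial det(A - λI) = λ^2 - 10λ + 25 = 0.
Single eigenvalue λ = 5 with algebraic multiplicity 2.
Eigenvector v = (3,1); generalized eigenvector w with (A-λI)w=v is (-1,0).
General solution: e^(5t)[C_1·v + C_2·(t·v + w)].

x(t) = 3C_1e^(5t) + 3C_2te^(5t) - C_2e^(5t), z(t) = C_1e^(5t) + C_2te^(5t)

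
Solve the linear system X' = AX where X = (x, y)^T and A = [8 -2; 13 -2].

x(t) = c_1e^(3t)sin(t) - c_1e^(3t)cos(t) - c_2e^(3t)sin(t) - c_2e^(3t)cos(t), y(t) = 2c_1e^(3t)sin(t) - 3c_1e^(3t)cos(t) - 3c_2e^(3t)sin(t) - 2c_2e^(3t)cos(t)

Coefficient matrix A = [[8, -2], [13, -2]].
Characteristic polynomial det(A - λI) = λ^2 - 6λ + 10 = 0.
Eigenvalues λ = 3 ± i (complex conjugate pair).
For λ=3+i: an eigenvector is (-1,-3) - i(1,2) = (-1 - i, -3 - 2i).
A real fundamental pair from Re and Im of e^((3+i)t)v: X_1 = e^(3t)(cos(t)·(-1,-3) + sin(t)·(1,2)), X_2 = e^(3t)(sin(t)·(-1,-3) - cos(t)·(1,2)).
General solution: c_1X_1 + c_2X_2.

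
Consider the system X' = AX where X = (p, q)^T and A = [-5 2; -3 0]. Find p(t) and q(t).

p(t) = C_1e^(-3t) - 2C_2e^(-2t), q(t) = C_1e^(-3t) - 3C_2e^(-2t)

Coefficient matrix A = [[-5, 2], [-3, 0]].
Characteristic polynomial det(A - λI) = λ^2 + 5λ + 6 = 0.
Eigenvalues λ = -3, -2.
For λ=-3: (A-λI) row 1 is [-2, 2], so an eigenvector is (1, 1).
For λ=-2: (A-λI) row 1 is [-3, 2], so an eigenvector is (-2, -3).
General solution: C_1e^(-3t)(1,1) + C_2e^(-2t)(-2,-3).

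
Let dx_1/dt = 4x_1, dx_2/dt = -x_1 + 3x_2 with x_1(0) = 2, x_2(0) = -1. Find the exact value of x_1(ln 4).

A = [[4,0],[-1,3]]; eigenvalues λ = 3, 4.
Eigenvectors: (0,-1) for λ=3, (1,-1) for λ=4.
From the initial condition, c_1 = -1, c_2 = 2.
x_1(ln 4) = (-1)(4^3)(0) + (2)(4^4)(1) = 512.

512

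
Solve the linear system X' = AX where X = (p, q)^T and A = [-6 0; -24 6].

p(t) = C_2e^(-6t), q(t) = C_1e^(6t) + 2C_2e^(-6t)

Coefficient matrix A = [[-6, 0], [-24, 6]].
Characteristic polynomial det(A - λI) = λ^2 - 36 = 0.
Eigenvalues λ = 6, -6.
For λ=6: (A-λI) row 1 is [-12, 0], so an eigenvector is (0, 1).
For λ=-6: (A-λI) row 2 is [-24, 12], so an eigenvector is (1, 2).
General solution: C_1e^(6t)(0,1) + C_2e^(-6t)(1,2).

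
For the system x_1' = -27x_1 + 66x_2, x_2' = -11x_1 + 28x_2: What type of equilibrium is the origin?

A = [[-27,66],[-11,28]]; det(A-λI) = λ^2 - λ - 30.
λ = 6, -5: opposite signs.

saddle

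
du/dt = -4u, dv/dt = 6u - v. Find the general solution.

Coefficient matrix A = [[-4, 0], [6, -1]].
Characteristic polynomial det(A - λI) = λ^2 + 5λ + 4 = 0.
Eigenvalues λ = -1, -4.
For λ=-1: (A-λI) row 1 is [-3, 0], so an eigenvector is (0, 1).
For λ=-4: (A-λI) row 2 is [6, 3], so an eigenvector is (1, -2).
General solution: K_1e^(-t)(0,1) + K_2e^(-4t)(1,-2).

u(t) = K_2e^(-4t), v(t) = K_1e^(-t) - 2K_2e^(-4t)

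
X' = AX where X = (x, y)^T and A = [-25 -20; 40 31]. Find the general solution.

x(t) = -2c_1e^(3t)sin(4t) + c_1e^(3t)cos(4t) + c_2e^(3t)sin(4t) + 2c_2e^(3t)cos(4t), y(t) = 3c_1e^(3t)sin(4t) - c_1e^(3t)cos(4t) - c_2e^(3t)sin(4t) - 3c_2e^(3t)cos(4t)

Coefficient matrix A = [[-25, -20], [40, 31]].
Characteristic polynomial det(A - λI) = λ^2 - 6λ + 25 = 0.
Eigenvalues λ = 3 ± 4i (complex conjugate pair).
For λ=3+4i: an eigenvector is (1,-1) - i(-2,3) = (1 + 2i, -1 - 3i).
A real fundamental pair from Re and Im of e^((3+4i)t)v: X_1 = e^(3t)(cos(4t)·(1,-1) + sin(4t)·(-2,3)), X_2 = e^(3t)(sin(4t)·(1,-1) - cos(4t)·(-2,3)).
General solution: c_1X_1 + c_2X_2.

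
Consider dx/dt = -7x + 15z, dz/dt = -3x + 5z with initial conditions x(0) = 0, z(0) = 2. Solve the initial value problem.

Coefficient matrix A = [[-7, 15], [-3, 5]].
Characteristic polynomial det(A - λI) = λ^2 + 2λ + 10 = 0.
Eigenvalues λ = -1 ± 3i (complex conjugate pair).
For λ=-1+3i: an eigenvector is (1,0) - i(-2,-1) = (1 + 2i, 0 + i).
A real fundamental pair from Re and Im of e^((-1+3i)t)v: X_1 = e^(-t)(cos(3t)·(1,0) + sin(3t)·(-2,-1)), X_2 = e^(-t)(sin(3t)·(1,0) - cos(3t)·(-2,-1)).
General solution: c_1X_1 + c_2X_2.
Applying x(0)=0, z(0)=2 gives c_1=-4, c_2=2.

x(t) = 10e^(-t)sin(3t), z(t) = 4e^(-t)sin(3t) + 2e^(-t)cos(3t)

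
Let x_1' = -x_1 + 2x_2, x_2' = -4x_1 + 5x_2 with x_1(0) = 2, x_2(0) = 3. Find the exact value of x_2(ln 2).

A = [[-1,2],[-4,5]]; eigenvalues λ = 3, 1.
Eigenvectors: (1,2) for λ=3, (-1,-1) for λ=1.
From the initial condition, c_1 = 1, c_2 = -1.
x_2(ln 2) = (1)(2^3)(2) + (-1)(2^1)(-1) = 18.

18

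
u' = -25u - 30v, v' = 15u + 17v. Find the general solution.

u(t) = 3C_1e^(-4t)sin(3t) + C_1e^(-4t)cos(3t) + C_2e^(-4t)sin(3t) - 3C_2e^(-4t)cos(3t), v(t) = -2C_1e^(-4t)sin(3t) - C_1e^(-4t)cos(3t) - C_2e^(-4t)sin(3t) + 2C_2e^(-4t)cos(3t)

Coefficient matrix A = [[-25, -30], [15, 17]].
Characteristic polynomial det(A - λI) = λ^2 + 8λ + 25 = 0.
Eigenvalues λ = -4 ± 3i (complex conjugate pair).
For λ=-4+3i: an eigenvector is (1,-1) - i(3,-2) = (1 - 3i, -1 + 2i).
A real fundamental pair from Re and Im of e^((-4+3i)t)v: X_1 = e^(-4t)(cos(3t)·(1,-1) + sin(3t)·(3,-2)), X_2 = e^(-4t)(sin(3t)·(1,-1) - cos(3t)·(3,-2)).
General solution: C_1X_1 + C_2X_2.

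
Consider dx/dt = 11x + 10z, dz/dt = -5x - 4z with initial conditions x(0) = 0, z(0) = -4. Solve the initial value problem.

Coefficient matrix A = [[11, 10], [-5, -4]].
Characteristic polynomial det(A - λI) = λ^2 - 7λ + 6 = 0.
Eigenvalues λ = 1, 6.
For λ=1: (A-λI) row 1 is [10, 10], so an eigenvector is (1, -1).
For λ=6: (A-λI) row 1 is [5, 10], so an eigenvector is (2, -1).
General solution: C_1e^(t)(1,-1) + C_2e^(6t)(2,-1).
Applying x(0)=0, z(0)=-4 gives C_1=8, C_2=-4.

x(t) = -8e^(6t) + 8e^(t), z(t) = 4e^(6t) - 8e^(t)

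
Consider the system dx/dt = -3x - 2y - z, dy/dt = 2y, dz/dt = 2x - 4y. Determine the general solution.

Coefficient matrix A = [[-3, -2, -1], [0, 2, 0], [2, -4, 0]].
det(A - λI) = 0 gives eigenvalues λ = 2, -1, -2.
For λ=2: eigenvector (0,1,-2).
For λ=-1: eigenvector (1,0,-2).
For λ=-2: eigenvector (1,0,-1).
General solution: K_1e^(2t)(0,1,-2) + K_2e^(-t)(1,0,-2) + K_3e^(-2t)(1,0,-1).

x(t) = K_2e^(-t) + K_3e^(-2t), y(t) = K_1e^(2t), z(t) = -2K_1e^(2t) - 2K_2e^(-t) - K_3e^(-2t)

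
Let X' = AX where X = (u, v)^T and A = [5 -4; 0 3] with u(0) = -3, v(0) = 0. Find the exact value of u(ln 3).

-729

A = [[5,-4],[0,3]]; eigenvalues λ = 3, 5.
Eigenvectors: (2,1) for λ=3, (1,0) for λ=5.
From the initial condition, c_1 = 0, c_2 = -3.
u(ln 3) = (0)(3^3)(2) + (-3)(3^5)(1) = -729.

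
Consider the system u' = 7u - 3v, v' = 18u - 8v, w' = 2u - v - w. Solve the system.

Coefficient matrix A = [[7, -3, 0], [18, -8, 0], [2, -1, -1]].
det(A - λI) = 0 gives eigenvalues λ = 1, -1, -2.
For λ=1: eigenvector (1,2,0).
For λ=-1: eigenvector (0,0,1).
For λ=-2: eigenvector (1,3,1).
General solution: c_1e^(t)(1,2,0) + c_2e^(-t)(0,0,1) + c_3e^(-2t)(1,3,1).

u(t) = c_1e^(t) + c_3e^(-2t), v(t) = 2c_1e^(t) + 3c_3e^(-2t), w(t) = c_2e^(-t) + c_3e^(-2t)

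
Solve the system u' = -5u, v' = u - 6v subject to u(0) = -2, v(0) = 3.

u(t) = -2e^(-5t), v(t) = -2e^(-5t) + 5e^(-6t)

Coefficient matrix A = [[-5, 0], [1, -6]].
Characteristic polynomial det(A - λI) = λ^2 + 11λ + 30 = 0.
Eigenvalues λ = -5, -6.
For λ=-5: (A-λI) row 2 is [1, -1], so an eigenvector is (1, 1).
For λ=-6: (A-λI) row 1 is [1, 0], so an eigenvector is (0, -1).
General solution: K_1e^(-5t)(1,1) + K_2e^(-6t)(0,-1).
Applying u(0)=-2, v(0)=3 gives K_1=-2, K_2=-5.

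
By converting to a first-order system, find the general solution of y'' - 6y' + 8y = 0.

y(t) = K_1e^(4t) + K_2e^(2t)

Let x_1 = y, x_2 = y'. Then x_1' = x_2 and x_2' = -8x_1 + 6x_2.
A = [[0,1],[-8,6]]; det(A-λI) = λ^2 - 6λ + 8.
Eigenvalues λ = 4, 2 with eigenvectors (1,4), (1,2).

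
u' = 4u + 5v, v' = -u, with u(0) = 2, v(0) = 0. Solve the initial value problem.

u(t) = 4e^(2t)sin(t) + 2e^(2t)cos(t), v(t) = -2e^(2t)sin(t)

Coefficient matrix A = [[4, 5], [-1, 0]].
Characteristic polynomial det(A - λI) = λ^2 - 4λ + 5 = 0.
Eigenvalues λ = 2 ± i (complex conjugate pair).
For λ=2+i: an eigenvector is (1,0) - i(2,-1) = (1 - 2i, 0 + i).
A real fundamental pair from Re and Im of e^((2+i)t)v: X_1 = e^(2t)(cos(t)·(1,0) + sin(t)·(2,-1)), X_2 = e^(2t)(sin(t)·(1,0) - cos(t)·(2,-1)).
General solution: c_1X_1 + c_2X_2.
Applying u(0)=2, v(0)=0 gives c_1=2, c_2=0.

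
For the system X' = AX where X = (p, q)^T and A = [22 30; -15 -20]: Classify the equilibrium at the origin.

unstable spiral

A = [[22,30],[-15,-20]]; det(A-λI) = λ^2 - 2λ + 10.
λ = 1 ± 3i: positive real part.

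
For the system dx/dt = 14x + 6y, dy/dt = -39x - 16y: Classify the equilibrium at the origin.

A = [[14,6],[-39,-16]]; det(A-λI) = λ^2 + 2λ + 10.
λ = -1 ± 3i: negative real part.

stable spiral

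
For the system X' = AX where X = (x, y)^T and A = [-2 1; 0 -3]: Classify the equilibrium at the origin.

A = [[-2,1],[0,-3]]; det(A-λI) = λ^2 + 5λ + 6.
λ = -2, -3: both negative.

stable node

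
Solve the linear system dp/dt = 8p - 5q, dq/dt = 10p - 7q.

Coefficient matrix A = [[8, -5], [10, -7]].
Characteristic polynomial det(A - λI) = λ^2 - λ - 6 = 0.
Eigenvalues λ = 3, -2.
For λ=3: (A-λI) row 1 is [5, -5], so an eigenvector is (1, 1).
For λ=-2: (A-λI) row 1 is [10, -5], so an eigenvector is (-1, -2).
General solution: C_1e^(3t)(1,1) + C_2e^(-2t)(-1,-2).

p(t) = C_1e^(3t) - C_2e^(-2t), q(t) = C_1e^(3t) - 2C_2e^(-2t)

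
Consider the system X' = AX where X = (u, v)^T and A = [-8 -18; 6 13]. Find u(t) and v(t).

Coefficient matrix A = [[-8, -18], [6, 13]].
Characteristic polynomial det(A - λI) = λ^2 - 5λ + 4 = 0.
Eigenvalues λ = 1, 4.
For λ=1: (A-λI) row 1 is [-9, -18], so an eigenvector is (-2, 1).
For λ=4: (A-λI) row 1 is [-12, -18], so an eigenvector is (3, -2).
General solution: C_1e^(t)(-2,1) + C_2e^(4t)(3,-2).

u(t) = -2C_1e^(t) + 3C_2e^(4t), v(t) = C_1e^(t) - 2C_2e^(4t)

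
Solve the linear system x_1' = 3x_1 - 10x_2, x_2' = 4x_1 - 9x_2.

Coefficient matrix A = [[3, -10], [4, -9]].
Characteristic polynomial det(A - λI) = λ^2 + 6λ + 13 = 0.
Eigenvalues λ = -3 ± 2i (complex conjugate pair).
For λ=-3+2i: an eigenvector is (1,1) - i(-2,-1) = (1 + 2i, 1 + i).
A real fundamental pair from Re and Im of e^((-3+2i)t)v: X_1 = e^(-3t)(cos(2t)·(1,1) + sin(2t)·(-2,-1)), X_2 = e^(-3t)(sin(2t)·(1,1) - cos(2t)·(-2,-1)).
General solution: C_1X_1 + C_2X_2.

x_1(t) = -2C_1e^(-3t)sin(2t) + C_1e^(-3t)cos(2t) + C_2e^(-3t)sin(2t) + 2C_2e^(-3t)cos(2t), x_2(t) = -C_1e^(-3t)sin(2t) + C_1e^(-3t)cos(2t) + C_2e^(-3t)sin(2t) + C_2e^(-3t)cos(2t)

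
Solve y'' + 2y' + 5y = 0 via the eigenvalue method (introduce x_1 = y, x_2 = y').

y(t) = C_1e^(-t)cos(2t) + C_2e^(-t)sin(2t)

Let x_1 = y, x_2 = y'. Then x_1' = x_2 and x_2' = -5x_1 - 2x_2.
A = [[0,1],[-5,-2]]; det(A-λI) = λ^2 + 2λ + 5.
Eigenvalues λ = -1 ± 2i.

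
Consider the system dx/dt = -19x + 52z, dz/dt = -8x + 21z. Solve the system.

x(t) = 3c_1e^(t)sin(4t) + 2c_1e^(t)cos(4t) + 2c_2e^(t)sin(4t) - 3c_2e^(t)cos(4t), z(t) = c_1e^(t)sin(4t) + c_1e^(t)cos(4t) + c_2e^(t)sin(4t) - c_2e^(t)cos(4t)

Coefficient matrix A = [[-19, 52], [-8, 21]].
Characteristic polynomial det(A - λI) = λ^2 - 2λ + 17 = 0.
Eigenvalues λ = 1 ± 4i (complex conjugate pair).
For λ=1+4i: an eigenvector is (2,1) - i(3,1) = (2 - 3i, 1 - i).
A real fundamental pair from Re and Im of e^((1+4i)t)v: X_1 = e^(t)(cos(4t)·(2,1) + sin(4t)·(3,1)), X_2 = e^(t)(sin(4t)·(2,1) - cos(4t)·(3,1)).
General solution: c_1X_1 + c_2X_2.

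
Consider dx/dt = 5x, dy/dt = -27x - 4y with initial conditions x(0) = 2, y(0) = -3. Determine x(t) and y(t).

Coefficient matrix A = [[5, 0], [-27, -4]].
Characteristic polynomial det(A - λI) = λ^2 - λ - 20 = 0.
Eigenvalues λ = 5, -4.
For λ=5: (A-λI) row 2 is [-27, -9], so an eigenvector is (-1, 3).
For λ=-4: (A-λI) row 1 is [9, 0], so an eigenvector is (0, -1).
General solution: c_1e^(5t)(-1,3) + c_2e^(-4t)(0,-1).
Applying x(0)=2, y(0)=-3 gives c_1=-2, c_2=-3.

x(t) = 2e^(5t), y(t) = -6e^(5t) + 3e^(-4t)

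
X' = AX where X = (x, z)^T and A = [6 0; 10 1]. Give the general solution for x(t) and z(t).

Coefficient matrix A = [[6, 0], [10, 1]].
Characteristic polynomial det(A - λI) = λ^2 - 7λ + 6 = 0.
Eigenvalues λ = 1, 6.
For λ=1: (A-λI) row 1 is [5, 0], so an eigenvector is (0, -1).
For λ=6: (A-λI) row 2 is [10, -5], so an eigenvector is (1, 2).
General solution: K_1e^(t)(0,-1) + K_2e^(6t)(1,2).

x(t) = K_2e^(6t), z(t) = -K_1e^(t) + 2K_2e^(6t)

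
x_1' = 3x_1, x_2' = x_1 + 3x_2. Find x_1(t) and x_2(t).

Coefficient matrix A = [[3, 0], [1, 3]].
Characteristic polynomial det(A - λI) = λ^2 - 6λ + 9 = 0.
Single eigenvalue λ = 3 with algebraic multiplicity 2.
Eigenvector v = (0,1); generalized eigenvector w with (A-λI)w=v is (1,2).
General solution: e^(3t)[c_1·v + c_2·(t·v + w)].

x_1(t) = c_2e^(3t), x_2(t) = c_1e^(3t) + c_2te^(3t) + 2c_2e^(3t)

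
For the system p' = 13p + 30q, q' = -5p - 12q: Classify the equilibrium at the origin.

A = [[13,30],[-5,-12]]; det(A-λI) = λ^2 - λ - 6.
λ = -2, 3: opposite signs.

saddle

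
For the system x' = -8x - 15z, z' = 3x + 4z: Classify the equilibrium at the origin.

A = [[-8,-15],[3,4]]; det(A-λI) = λ^2 + 4λ + 13.
λ = -2 ± 3i: negative real part.

stable spiral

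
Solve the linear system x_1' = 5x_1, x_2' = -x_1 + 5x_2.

x_1(t) = K_2e^(5t), x_2(t) = -K_1e^(5t) - K_2te^(5t) - 3K_2e^(5t)

Coefficient matrix A = [[5, 0], [-1, 5]].
Characteristic polynomial det(A - λI) = λ^2 - 10λ + 25 = 0.
Single eigenvalue λ = 5 with algebraic multiplicity 2.
Eigenvector v = (0,-1); generalized eigenvector w with (A-λI)w=v is (1,-3).
General solution: e^(5t)[K_1·v + K_2·(t·v + w)].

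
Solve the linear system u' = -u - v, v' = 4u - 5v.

u(t) = C_1e^(-3t) + C_2te^(-3t) + 2C_2e^(-3t), v(t) = 2C_1e^(-3t) + 2C_2te^(-3t) + 3C_2e^(-3t)

Coefficient matrix A = [[-1, -1], [4, -5]].
Characteristic polynomial det(A - λI) = λ^2 + 6λ + 9 = 0.
Single eigenvalue λ = -3 with algebraic multiplicity 2.
Eigenvector v = (1,2); generalized eigenvector w with (A-λI)w=v is (2,3).
General solution: e^(-3t)[C_1·v + C_2·(t·v + w)].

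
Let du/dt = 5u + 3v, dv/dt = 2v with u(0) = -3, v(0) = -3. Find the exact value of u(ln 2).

-180

A = [[5,3],[0,2]]; eigenvalues λ = 5, 2.
Eigenvectors: (-1,0) for λ=5, (-1,1) for λ=2.
From the initial condition, c_1 = 6, c_2 = -3.
u(ln 2) = (6)(2^5)(-1) + (-3)(2^2)(-1) = -180.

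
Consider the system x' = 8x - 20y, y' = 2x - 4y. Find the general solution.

x(t) = c_1e^(2t)sin(2t) - 3c_1e^(2t)cos(2t) - 3c_2e^(2t)sin(2t) - c_2e^(2t)cos(2t), y(t) = -c_1e^(2t)cos(2t) - c_2e^(2t)sin(2t)

Coefficient matrix A = [[8, -20], [2, -4]].
Characteristic polynomial det(A - λI) = λ^2 - 4λ + 8 = 0.
Eigenvalues λ = 2 ± 2i (complex conjugate pair).
For λ=2+2i: an eigenvector is (-3,-1) - i(1,0) = (-3 - i, -1).
A real fundamental pair from Re and Im of e^((2+2i)t)v: X_1 = e^(2t)(cos(2t)·(-3,-1) + sin(2t)·(1,0)), X_2 = e^(2t)(sin(2t)·(-3,-1) - cos(2t)·(1,0)).
General solution: c_1X_1 + c_2X_2.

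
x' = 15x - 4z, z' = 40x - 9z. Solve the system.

Coefficient matrix A = [[15, -4], [40, -9]].
Characteristic polynomial det(A - λI) = λ^2 - 6λ + 25 = 0.
Eigenvalues λ = 3 ± 4i (complex conjugate pair).
For λ=3+4i: an eigenvector is (-1,-3) - i(0,-1) = (-1, -3 + i).
A real fundamental pair from Re and Im of e^((3+4i)t)v: X_1 = e^(3t)(cos(4t)·(-1,-3) + sin(4t)·(0,-1)), X_2 = e^(3t)(sin(4t)·(-1,-3) - cos(4t)·(0,-1)).
General solution: C_1X_1 + C_2X_2.

x(t) = -C_1e^(3t)cos(4t) - C_2e^(3t)sin(4t), z(t) = -C_1e^(3t)sin(4t) - 3C_1e^(3t)cos(4t) - 3C_2e^(3t)sin(4t) + C_2e^(3t)cos(4t)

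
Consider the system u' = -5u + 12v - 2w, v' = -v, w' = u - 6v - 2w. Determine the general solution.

u(t) = 2K_1e^(-4t) + 4K_2e^(-t) + K_3e^(-3t), v(t) = K_2e^(-t), w(t) = -K_1e^(-4t) - 2K_2e^(-t) - K_3e^(-3t)

Coefficient matrix A = [[-5, 12, -2], [0, -1, 0], [1, -6, -2]].
det(A - λI) = 0 gives eigenvalues λ = -4, -1, -3.
For λ=-4: eigenvector (2,0,-1).
For λ=-1: eigenvector (4,1,-2).
For λ=-3: eigenvector (1,0,-1).
General solution: K_1e^(-4t)(2,0,-1) + K_2e^(-t)(4,1,-2) + K_3e^(-3t)(1,0,-1).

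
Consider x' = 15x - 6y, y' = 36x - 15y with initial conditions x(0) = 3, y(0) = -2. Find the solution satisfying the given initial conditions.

x(t) = 11e^(3t) - 8e^(-3t), y(t) = 22e^(3t) - 24e^(-3t)

Coefficient matrix A = [[15, -6], [36, -15]].
Characteristic polynomial det(A - λI) = λ^2 - 9 = 0.
Eigenvalues λ = -3, 3.
For λ=-3: (A-λI) row 1 is [18, -6], so an eigenvector is (-1, -3).
For λ=3: (A-λI) row 1 is [12, -6], so an eigenvector is (1, 2).
General solution: c_1e^(-3t)(-1,-3) + c_2e^(3t)(1,2).
Applying x(0)=3, y(0)=-2 gives c_1=8, c_2=11.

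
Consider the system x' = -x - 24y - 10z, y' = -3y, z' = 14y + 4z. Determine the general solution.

Coefficient matrix A = [[-1, -24, -10], [0, -3, 0], [0, 14, 4]].
det(A - λI) = 0 gives eigenvalues λ = -1, -3, 4.
For λ=-1: eigenvector (1,0,0).
For λ=-3: eigenvector (2,1,-2).
For λ=4: eigenvector (-2,0,1).
General solution: K_1e^(-t)(1,0,0) + K_2e^(-3t)(2,1,-2) + K_3e^(4t)(-2,0,1).

x(t) = K_1e^(-t) + 2K_2e^(-3t) - 2K_3e^(4t), y(t) = K_2e^(-3t), z(t) = -2K_2e^(-3t) + K_3e^(4t)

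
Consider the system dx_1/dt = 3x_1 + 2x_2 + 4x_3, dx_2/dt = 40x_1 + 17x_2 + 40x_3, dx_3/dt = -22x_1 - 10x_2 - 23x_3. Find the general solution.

Coefficient matrix A = [[3, 2, 4], [40, 17, 40], [-22, -10, -23]].
det(A - λI) = 0 gives eigenvalues λ = -1, 1, -3.
For λ=-1: eigenvector (1,0,-1).
For λ=1: eigenvector (1,5,-3).
For λ=-3: eigenvector (0,-2,1).
General solution: c_1e^(-t)(1,0,-1) + c_2e^(t)(1,5,-3) + c_3e^(-3t)(0,-2,1).

x_1(t) = c_1e^(-t) + c_2e^(t), x_2(t) = 5c_2e^(t) - 2c_3e^(-3t), x_3(t) = -c_1e^(-t) - 3c_2e^(t) + c_3e^(-3t)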